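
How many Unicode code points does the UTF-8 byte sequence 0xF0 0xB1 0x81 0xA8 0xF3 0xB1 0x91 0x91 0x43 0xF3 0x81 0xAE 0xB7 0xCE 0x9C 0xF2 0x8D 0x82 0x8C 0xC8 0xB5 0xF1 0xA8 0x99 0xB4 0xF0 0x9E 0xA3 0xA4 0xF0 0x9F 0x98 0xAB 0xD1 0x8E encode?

11

Byte at offset 0: 0xF0 = 11110000 → 4-byte char (#1). Advance 4.
Byte at offset 4: 0xF3 = 11110011 → 4-byte char (#2). Advance 4.
Byte at offset 8: 0x43 = 01000011 → 1-byte char (#3). Advance 1.
Byte at offset 9: 0xF3 = 11110011 → 4-byte char (#4). Advance 4.
Byte at offset 13: 0xCE = 11001110 → 2-byte char (#5). Advance 2.
Byte at offset 15: 0xF2 = 11110010 → 4-byte char (#6). Advance 4.
Byte at offset 19: 0xC8 = 11001000 → 2-byte char (#7). Advance 2.
Byte at offset 21: 0xF1 = 11110001 → 4-byte char (#8). Advance 4.
Byte at offset 25: 0xF0 = 11110000 → 4-byte char (#9). Advance 4.
Byte at offset 29: 0xF0 = 11110000 → 4-byte char (#10). Advance 4.
Byte at offset 33: 0xD1 = 11010001 → 2-byte char (#11). Advance 2.
Reached end at offset 35 after 11 code points.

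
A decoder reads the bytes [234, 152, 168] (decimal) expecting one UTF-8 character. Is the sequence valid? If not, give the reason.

valid

Leading byte 0xEA = 11101010 → 3-byte form.
Continuation bytes 0x98=10011000, 0xA8=10101000 all match 10xxxxxx.
Decoded value 0xA628 is ≥ 0x800 (shortest form) and not a surrogate.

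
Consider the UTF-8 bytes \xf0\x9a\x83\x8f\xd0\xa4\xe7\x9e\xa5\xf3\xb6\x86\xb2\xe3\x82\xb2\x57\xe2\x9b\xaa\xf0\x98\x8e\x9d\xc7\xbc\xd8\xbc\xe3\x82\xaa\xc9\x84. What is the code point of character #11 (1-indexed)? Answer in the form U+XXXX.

Offset 0: leading byte 0xF0 = 11110000 → 4-byte char #1 = F0 9A 83 8F.
Offset 4: leading byte 0xD0 = 11010000 → 2-byte char #2 = D0 A4.
Offset 6: leading byte 0xE7 = 11100111 → 3-byte char #3 = E7 9E A5.
Offset 9: leading byte 0xF3 = 11110011 → 4-byte char #4 = F3 B6 86 B2.
Offset 13: leading byte 0xE3 = 11100011 → 3-byte char #5 = E3 82 B2.
Offset 16: leading byte 0x57 = 01010111 → 1-byte char #6 = 57.
Offset 17: leading byte 0xE2 = 11100010 → 3-byte char #7 = E2 9B AA.
Offset 20: leading byte 0xF0 = 11110000 → 4-byte char #8 = F0 98 8E 9D.
Offset 24: leading byte 0xC7 = 11000111 → 2-byte char #9 = C7 BC.
Offset 26: leading byte 0xD8 = 11011000 → 2-byte char #10 = D8 BC.
Offset 28: leading byte 0xE3 = 11100011 → 3-byte char #11 = E3 82 AA.
Leading byte 0xE3 = 11100011 matches 1110xxxx → 3-byte sequence.
Byte 1: 0xE3 = 11100011, payload 0011 (4 bits).
Byte 2: 0x82 = 10000010 (10xxxxxx ✓), payload 000010.
Byte 3: 0xAA = 10101010 (10xxxxxx ✓), payload 101010.
Concatenate: 0011000010101010 = 0x30AA (16 bits → U+30AA).

U+30AA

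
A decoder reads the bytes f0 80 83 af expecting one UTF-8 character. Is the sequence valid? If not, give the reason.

Leading byte 0xF0 = 11110000 → 4-byte form.
Continuation bytes all match 10xxxxxx. Payload decodes to 0xEF.
But 0xEF < 0x10000, the minimum for a 4-byte sequence — this is an overlong encoding.

invalid (overlong encoding)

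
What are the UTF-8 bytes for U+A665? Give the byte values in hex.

U+A665 = 0xA665 = 42597 decimal. In range U+0800–U+FFFF → 3-byte form: 1110xxxx 10xxxxxx 10xxxxxx.
Binary (16 bits): 1010011001100101.
Split 4+6+6: 1010 | 011001 | 100101.
Byte 1: 11101010 = 0xEA.
Byte 2: 10011001 = 0x99.
Byte 3: 10100101 = 0xA5.

EA 99 A5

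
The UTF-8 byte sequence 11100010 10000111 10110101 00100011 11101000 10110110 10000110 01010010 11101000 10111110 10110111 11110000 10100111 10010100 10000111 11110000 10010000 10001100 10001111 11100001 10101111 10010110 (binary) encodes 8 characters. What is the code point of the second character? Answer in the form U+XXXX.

Offset 0: leading byte 0xE2 = 11100010 → 3-byte char #1 = E2 87 B5.
Offset 3: leading byte 0x23 = 00100011 → 1-byte char #2 = 23.
Leading byte 0x23 = 00100011 matches 0xxxxxxx → 1-byte sequence.
Byte 1: 0x23 = 00100011, payload 0100011 (7 bits).
Concatenate: 0100011 = 0x23 (7 bits → U+0023).

U+0023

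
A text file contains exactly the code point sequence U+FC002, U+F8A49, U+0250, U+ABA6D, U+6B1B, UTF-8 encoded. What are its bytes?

F3 BC 80 82 F3 B8 A9 89 C9 90 F2 AB A9 AD E6 AC 9B

U+FC002: 4-byte form → F3 BC 80 82.
U+F8A49: 4-byte form → F3 B8 A9 89.
U+0250: 2-byte form → C9 90.
U+ABA6D: 4-byte form → F2 AB A9 AD.
U+6B1B: 3-byte form → E6 AC 9B.
Concatenated (17 bytes): F3 BC 80 82 F3 B8 A9 89 C9 90 F2 AB A9 AD E6 AC 9B.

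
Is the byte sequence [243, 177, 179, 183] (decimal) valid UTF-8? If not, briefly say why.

valid

Leading byte 0xF3 = 11110011 → 4-byte form.
Continuation bytes 0xB1=10110001, 0xB3=10110011, 0xB7=10110111 all match 10xxxxxx.
Decoded value 0xF1CF7 is ≥ 0x10000 (shortest form) and not a surrogate.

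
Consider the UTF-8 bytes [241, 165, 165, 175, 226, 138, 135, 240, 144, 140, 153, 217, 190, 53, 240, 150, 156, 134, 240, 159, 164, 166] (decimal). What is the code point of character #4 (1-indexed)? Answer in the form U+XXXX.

Offset 0: leading byte 0xF1 = 11110001 → 4-byte char #1 = F1 A5 A5 AF.
Offset 4: leading byte 0xE2 = 11100010 → 3-byte char #2 = E2 8A 87.
Offset 7: leading byte 0xF0 = 11110000 → 4-byte char #3 = F0 90 8C 99.
Offset 11: leading byte 0xD9 = 11011001 → 2-byte char #4 = D9 BE.
Leading byte 0xD9 = 11011001 matches 110xxxxx → 2-byte sequence.
Byte 1: 0xD9 = 11011001, payload 11001 (5 bits).
Byte 2: 0xBE = 10111110 (10xxxxxx ✓), payload 111110.
Concatenate: 11001111110 = 0x67E (11 bits → U+067E).

U+067E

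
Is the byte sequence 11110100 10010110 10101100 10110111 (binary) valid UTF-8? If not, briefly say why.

Leading byte 0xF4 = 11110100 → 4-byte form.
Payload = 0x116B37, which exceeds U+10FFFF, the maximum Unicode code point. (Leading bytes F5–FF, or F4 followed by ≥ 0x90, are invalid.)

invalid (encodes a value above U+10FFFF)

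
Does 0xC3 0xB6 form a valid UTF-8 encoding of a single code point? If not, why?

Leading byte 0xC3 = 11000011 → 2-byte form.
Continuation bytes 0xB6=10110110 all match 10xxxxxx.
Decoded value 0xF6 is ≥ 0x80 (shortest form) and not a surrogate.

valid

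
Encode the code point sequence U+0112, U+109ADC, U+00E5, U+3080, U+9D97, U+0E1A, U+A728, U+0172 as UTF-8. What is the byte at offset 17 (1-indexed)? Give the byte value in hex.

1-indexed offset 17 is 0-indexed offset 16.
U+0112 → 2-byte form C4 92 at offsets 0–1.
U+109ADC → 4-byte form F4 89 AB 9C at offsets 2–5.
U+00E5 → 2-byte form C3 A5 at offsets 6–7.
U+3080 → 3-byte form E3 82 80 at offsets 8–10.
U+9D97 → 3-byte form E9 B6 97 at offsets 11–13.
U+0E1A → 3-byte form E0 B8 9A at offsets 14–16.
Offset 16 falls in char 6's range; it's byte 3 of E0 B8 9A = 0x9A.

0x9A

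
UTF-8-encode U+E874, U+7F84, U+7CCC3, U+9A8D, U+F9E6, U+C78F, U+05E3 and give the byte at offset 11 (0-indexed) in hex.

0xAA

U+E874 → 3-byte form EE A1 B4 at offsets 0–2.
U+7F84 → 3-byte form E7 BE 84 at offsets 3–5.
U+7CCC3 → 4-byte form F1 BC B3 83 at offsets 6–9.
U+9A8D → 3-byte form E9 AA 8D at offsets 10–12.
Offset 11 falls in char 4's range; it's byte 2 of E9 AA 8D = 0xAA.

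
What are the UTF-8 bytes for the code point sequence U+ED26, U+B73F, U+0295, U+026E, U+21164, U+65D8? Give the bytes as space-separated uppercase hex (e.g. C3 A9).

EE B4 A6 EB 9C BF CA 95 C9 AE F0 A1 85 A4 E6 97 98

U+ED26: 3-byte form → EE B4 A6.
U+B73F: 3-byte form → EB 9C BF.
U+0295: 2-byte form → CA 95.
U+026E: 2-byte form → C9 AE.
U+21164: 4-byte form → F0 A1 85 A4.
U+65D8: 3-byte form → E6 97 98.
Concatenated (17 bytes): EE B4 A6 EB 9C BF CA 95 C9 AE F0 A1 85 A4 E6 97 98.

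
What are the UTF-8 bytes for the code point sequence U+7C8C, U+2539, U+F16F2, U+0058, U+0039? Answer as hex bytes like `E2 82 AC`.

U+7C8C: 3-byte form → E7 B2 8C.
U+2539: 3-byte form → E2 94 B9.
U+F16F2: 4-byte form → F3 B1 9B B2.
U+0058: 1-byte form → 58.
U+0039: 1-byte form → 39.
Concatenated (12 bytes): E7 B2 8C E2 94 B9 F3 B1 9B B2 58 39.

E7 B2 8C E2 94 B9 F3 B1 9B B2 58 39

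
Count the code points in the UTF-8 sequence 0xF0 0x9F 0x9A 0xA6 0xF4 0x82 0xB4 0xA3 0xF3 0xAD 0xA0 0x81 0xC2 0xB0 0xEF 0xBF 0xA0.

5

Byte at offset 0: 0xF0 = 11110000 → 4-byte char (#1). Advance 4.
Byte at offset 4: 0xF4 = 11110100 → 4-byte char (#2). Advance 4.
Byte at offset 8: 0xF3 = 11110011 → 4-byte char (#3). Advance 4.
Byte at offset 12: 0xC2 = 11000010 → 2-byte char (#4). Advance 2.
Byte at offset 14: 0xEF = 11101111 → 3-byte char (#5). Advance 3.
Reached end at offset 17 after 5 code points.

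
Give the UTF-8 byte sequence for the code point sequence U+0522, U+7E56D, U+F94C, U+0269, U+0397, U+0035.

U+0522: 2-byte form → D4 A2.
U+7E56D: 4-byte form → F1 BE 95 AD.
U+F94C: 3-byte form → EF A5 8C.
U+0269: 2-byte form → C9 A9.
U+0397: 2-byte form → CE 97.
U+0035: 1-byte form → 35.
Concatenated (14 bytes): D4 A2 F1 BE 95 AD EF A5 8C C9 A9 CE 97 35.

D4 A2 F1 BE 95 AD EF A5 8C C9 A9 CE 97 35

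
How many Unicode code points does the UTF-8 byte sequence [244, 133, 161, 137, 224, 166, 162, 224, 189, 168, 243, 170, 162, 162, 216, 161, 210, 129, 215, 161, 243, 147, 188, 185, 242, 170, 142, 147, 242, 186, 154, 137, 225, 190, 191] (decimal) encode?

Byte at offset 0: 0xF4 = 11110100 → 4-byte char (#1). Advance 4.
Byte at offset 4: 0xE0 = 11100000 → 3-byte char (#2). Advance 3.
Byte at offset 7: 0xE0 = 11100000 → 3-byte char (#3). Advance 3.
Byte at offset 10: 0xF3 = 11110011 → 4-byte char (#4). Advance 4.
Byte at offset 14: 0xD8 = 11011000 → 2-byte char (#5). Advance 2.
Byte at offset 16: 0xD2 = 11010010 → 2-byte char (#6). Advance 2.
Byte at offset 18: 0xD7 = 11010111 → 2-byte char (#7). Advance 2.
Byte at offset 20: 0xF3 = 11110011 → 4-byte char (#8). Advance 4.
Byte at offset 24: 0xF2 = 11110010 → 4-byte char (#9). Advance 4.
Byte at offset 28: 0xF2 = 11110010 → 4-byte char (#10). Advance 4.
Byte at offset 32: 0xE1 = 11100001 → 3-byte char (#11). Advance 3.
Reached end at offset 35 after 11 code points.

11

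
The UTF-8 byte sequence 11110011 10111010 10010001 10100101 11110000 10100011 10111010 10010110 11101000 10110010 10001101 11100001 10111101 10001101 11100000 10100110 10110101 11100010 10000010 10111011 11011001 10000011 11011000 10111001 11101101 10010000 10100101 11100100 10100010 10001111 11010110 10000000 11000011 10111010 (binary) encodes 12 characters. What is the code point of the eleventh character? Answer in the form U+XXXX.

Offset 0: leading byte 0xF3 = 11110011 → 4-byte char #1 = F3 BA 91 A5.
Offset 4: leading byte 0xF0 = 11110000 → 4-byte char #2 = F0 A3 BA 96.
Offset 8: leading byte 0xE8 = 11101000 → 3-byte char #3 = E8 B2 8D.
Offset 11: leading byte 0xE1 = 11100001 → 3-byte char #4 = E1 BD 8D.
Offset 14: leading byte 0xE0 = 11100000 → 3-byte char #5 = E0 A6 B5.
Offset 17: leading byte 0xE2 = 11100010 → 3-byte char #6 = E2 82 BB.
Offset 20: leading byte 0xD9 = 11011001 → 2-byte char #7 = D9 83.
Offset 22: leading byte 0xD8 = 11011000 → 2-byte char #8 = D8 B9.
Offset 24: leading byte 0xED = 11101101 → 3-byte char #9 = ED 90 A5.
Offset 27: leading byte 0xE4 = 11100100 → 3-byte char #10 = E4 A2 8F.
Offset 30: leading byte 0xD6 = 11010110 → 2-byte char #11 = D6 80.
Leading byte 0xD6 = 11010110 matches 110xxxxx → 2-byte sequence.
Byte 1: 0xD6 = 11010110, payload 10110 (5 bits).
Byte 2: 0x80 = 10000000 (10xxxxxx ✓), payload 000000.
Concatenate: 10110000000 = 0x580 (11 bits → U+0580).

U+0580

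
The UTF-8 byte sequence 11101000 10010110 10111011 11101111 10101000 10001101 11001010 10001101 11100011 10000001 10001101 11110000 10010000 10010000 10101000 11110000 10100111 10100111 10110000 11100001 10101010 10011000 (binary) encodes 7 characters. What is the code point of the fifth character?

U+10428

Offset 0: leading byte 0xE8 = 11101000 → 3-byte char #1 = E8 96 BB.
Offset 3: leading byte 0xEF = 11101111 → 3-byte char #2 = EF A8 8D.
Offset 6: leading byte 0xCA = 11001010 → 2-byte char #3 = CA 8D.
Offset 8: leading byte 0xE3 = 11100011 → 3-byte char #4 = E3 81 8D.
Offset 11: leading byte 0xF0 = 11110000 → 4-byte char #5 = F0 90 90 A8.
Leading byte 0xF0 = 11110000 matches 11110xxx → 4-byte sequence.
Byte 1: 0xF0 = 11110000, payload 000 (3 bits).
Byte 2: 0x90 = 10010000 (10xxxxxx ✓), payload 010000.
Byte 3: 0x90 = 10010000 (10xxxxxx ✓), payload 010000.
Byte 4: 0xA8 = 10101000 (10xxxxxx ✓), payload 101000.
Concatenate: 000010000010000101000 = 0x10428 (21 bits → U+10428).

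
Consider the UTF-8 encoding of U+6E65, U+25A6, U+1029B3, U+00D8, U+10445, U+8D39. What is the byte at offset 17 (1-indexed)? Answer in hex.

1-indexed offset 17 is 0-indexed offset 16.
U+6E65 → 3-byte form E6 B9 A5 at offsets 0–2.
U+25A6 → 3-byte form E2 96 A6 at offsets 3–5.
U+1029B3 → 4-byte form F4 82 A6 B3 at offsets 6–9.
U+00D8 → 2-byte form C3 98 at offsets 10–11.
U+10445 → 4-byte form F0 90 91 85 at offsets 12–15.
U+8D39 → 3-byte form E8 B4 B9 at offsets 16–18.
Offset 16 falls in char 6's range; it's byte 1 of E8 B4 B9 = 0xE8.

0xE8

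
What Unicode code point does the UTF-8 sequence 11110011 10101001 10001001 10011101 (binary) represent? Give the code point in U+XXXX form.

Leading byte 0xF3 = 11110011 matches 11110xxx → 4-byte sequence.
Byte 1: 0xF3 = 11110011, payload 011 (3 bits).
Byte 2: 0xA9 = 10101001 (10xxxxxx ✓), payload 101001.
Byte 3: 0x89 = 10001001 (10xxxxxx ✓), payload 001001.
Byte 4: 0x9D = 10011101 (10xxxxxx ✓), payload 011101.
Concatenate: 011101001001001011101 = 0xE925D (21 bits → U+E925D).

U+E925D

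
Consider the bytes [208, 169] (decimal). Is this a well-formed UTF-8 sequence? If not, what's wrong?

valid

Leading byte 0xD0 = 11010000 → 2-byte form.
Continuation bytes 0xA9=10101001 all match 10xxxxxx.
Decoded value 0x429 is ≥ 0x80 (shortest form) and not a surrogate.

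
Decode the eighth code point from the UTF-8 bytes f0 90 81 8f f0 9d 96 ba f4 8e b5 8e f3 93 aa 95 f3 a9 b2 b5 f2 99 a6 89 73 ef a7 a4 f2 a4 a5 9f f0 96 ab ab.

U+F9E4

Offset 0: leading byte 0xF0 = 11110000 → 4-byte char #1 = F0 90 81 8F.
Offset 4: leading byte 0xF0 = 11110000 → 4-byte char #2 = F0 9D 96 BA.
Offset 8: leading byte 0xF4 = 11110100 → 4-byte char #3 = F4 8E B5 8E.
Offset 12: leading byte 0xF3 = 11110011 → 4-byte char #4 = F3 93 AA 95.
Offset 16: leading byte 0xF3 = 11110011 → 4-byte char #5 = F3 A9 B2 B5.
Offset 20: leading byte 0xF2 = 11110010 → 4-byte char #6 = F2 99 A6 89.
Offset 24: leading byte 0x73 = 01110011 → 1-byte char #7 = 73.
Offset 25: leading byte 0xEF = 11101111 → 3-byte char #8 = EF A7 A4.
Leading byte 0xEF = 11101111 matches 1110xxxx → 3-byte sequence.
Byte 1: 0xEF = 11101111, payload 1111 (4 bits).
Byte 2: 0xA7 = 10100111 (10xxxxxx ✓), payload 100111.
Byte 3: 0xA4 = 10100100 (10xxxxxx ✓), payload 100100.
Concatenate: 1111100111100100 = 0xF9E4 (16 bits → U+F9E4).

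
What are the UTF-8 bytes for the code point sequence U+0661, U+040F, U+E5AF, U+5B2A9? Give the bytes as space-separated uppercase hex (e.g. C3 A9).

U+0661: 2-byte form → D9 A1.
U+040F: 2-byte form → D0 8F.
U+E5AF: 3-byte form → EE 96 AF.
U+5B2A9: 4-byte form → F1 9B 8A A9.
Concatenated (11 bytes): D9 A1 D0 8F EE 96 AF F1 9B 8A A9.

D9 A1 D0 8F EE 96 AF F1 9B 8A A9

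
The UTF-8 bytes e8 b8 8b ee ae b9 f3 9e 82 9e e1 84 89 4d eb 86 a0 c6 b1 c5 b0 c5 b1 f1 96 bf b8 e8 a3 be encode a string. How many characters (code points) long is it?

11

Byte at offset 0: 0xE8 = 11101000 → 3-byte char (#1). Advance 3.
Byte at offset 3: 0xEE = 11101110 → 3-byte char (#2). Advance 3.
Byte at offset 6: 0xF3 = 11110011 → 4-byte char (#3). Advance 4.
Byte at offset 10: 0xE1 = 11100001 → 3-byte char (#4). Advance 3.
Byte at offset 13: 0x4D = 01001101 → 1-byte char (#5). Advance 1.
Byte at offset 14: 0xEB = 11101011 → 3-byte char (#6). Advance 3.
Byte at offset 17: 0xC6 = 11000110 → 2-byte char (#7). Advance 2.
Byte at offset 19: 0xC5 = 11000101 → 2-byte char (#8). Advance 2.
Byte at offset 21: 0xC5 = 11000101 → 2-byte char (#9). Advance 2.
Byte at offset 23: 0xF1 = 11110001 → 4-byte char (#10). Advance 4.
Byte at offset 27: 0xE8 = 11101000 → 3-byte char (#11). Advance 3.
Reached end at offset 30 after 11 code points.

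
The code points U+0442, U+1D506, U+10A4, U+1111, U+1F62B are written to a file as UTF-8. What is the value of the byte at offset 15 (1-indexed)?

0x98

1-indexed offset 15 is 0-indexed offset 14.
U+0442 → 2-byte form D1 82 at offsets 0–1.
U+1D506 → 4-byte form F0 9D 94 86 at offsets 2–5.
U+10A4 → 3-byte form E1 82 A4 at offsets 6–8.
U+1111 → 3-byte form E1 84 91 at offsets 9–11.
U+1F62B → 4-byte form F0 9F 98 AB at offsets 12–15.
Offset 14 falls in char 5's range; it's byte 3 of F0 9F 98 AB = 0x98.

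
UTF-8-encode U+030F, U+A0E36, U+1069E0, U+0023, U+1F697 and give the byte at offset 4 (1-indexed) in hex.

0xA0

1-indexed offset 4 is 0-indexed offset 3.
U+030F → 2-byte form CC 8F at offsets 0–1.
U+A0E36 → 4-byte form F2 A0 B8 B6 at offsets 2–5.
Offset 3 falls in char 2's range; it's byte 2 of F2 A0 B8 B6 = 0xA0.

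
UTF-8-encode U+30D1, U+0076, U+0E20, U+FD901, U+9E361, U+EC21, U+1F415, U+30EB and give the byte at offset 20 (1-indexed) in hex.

1-indexed offset 20 is 0-indexed offset 19.
U+30D1 → 3-byte form E3 83 91 at offsets 0–2.
U+0076 → 1-byte form 76 at offsets 3–3.
U+0E20 → 3-byte form E0 B8 A0 at offsets 4–6.
U+FD901 → 4-byte form F3 BD A4 81 at offsets 7–10.
U+9E361 → 4-byte form F2 9E 8D A1 at offsets 11–14.
U+EC21 → 3-byte form EE B0 A1 at offsets 15–17.
U+1F415 → 4-byte form F0 9F 90 95 at offsets 18–21.
Offset 19 falls in char 7's range; it's byte 2 of F0 9F 90 95 = 0x9F.

0x9F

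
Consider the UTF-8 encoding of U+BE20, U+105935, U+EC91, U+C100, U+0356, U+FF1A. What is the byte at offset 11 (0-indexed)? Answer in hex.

U+BE20 → 3-byte form EB B8 A0 at offsets 0–2.
U+105935 → 4-byte form F4 85 A4 B5 at offsets 3–6.
U+EC91 → 3-byte form EE B2 91 at offsets 7–9.
U+C100 → 3-byte form EC 84 80 at offsets 10–12.
Offset 11 falls in char 4's range; it's byte 2 of EC 84 80 = 0x84.

0x84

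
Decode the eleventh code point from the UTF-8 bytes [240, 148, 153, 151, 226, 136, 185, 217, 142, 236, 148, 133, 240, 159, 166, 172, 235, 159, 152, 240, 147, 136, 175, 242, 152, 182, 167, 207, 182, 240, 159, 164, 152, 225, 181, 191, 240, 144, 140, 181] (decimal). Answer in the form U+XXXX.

Offset 0: leading byte 0xF0 = 11110000 → 4-byte char #1 = F0 94 99 97.
Offset 4: leading byte 0xE2 = 11100010 → 3-byte char #2 = E2 88 B9.
Offset 7: leading byte 0xD9 = 11011001 → 2-byte char #3 = D9 8E.
Offset 9: leading byte 0xEC = 11101100 → 3-byte char #4 = EC 94 85.
Offset 12: leading byte 0xF0 = 11110000 → 4-byte char #5 = F0 9F A6 AC.
Offset 16: leading byte 0xEB = 11101011 → 3-byte char #6 = EB 9F 98.
Offset 19: leading byte 0xF0 = 11110000 → 4-byte char #7 = F0 93 88 AF.
Offset 23: leading byte 0xF2 = 11110010 → 4-byte char #8 = F2 98 B6 A7.
Offset 27: leading byte 0xCF = 11001111 → 2-byte char #9 = CF B6.
Offset 29: leading byte 0xF0 = 11110000 → 4-byte char #10 = F0 9F A4 98.
Offset 33: leading byte 0xE1 = 11100001 → 3-byte char #11 = E1 B5 BF.
Leading byte 0xE1 = 11100001 matches 1110xxxx → 3-byte sequence.
Byte 1: 0xE1 = 11100001, payload 0001 (4 bits).
Byte 2: 0xB5 = 10110101 (10xxxxxx ✓), payload 110101.
Byte 3: 0xBF = 10111111 (10xxxxxx ✓), payload 111111.
Concatenate: 0001110101111111 = 0x1D7F (16 bits → U+1D7F).

U+1D7F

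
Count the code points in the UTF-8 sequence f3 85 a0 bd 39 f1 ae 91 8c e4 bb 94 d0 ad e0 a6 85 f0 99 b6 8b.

Byte at offset 0: 0xF3 = 11110011 → 4-byte char (#1). Advance 4.
Byte at offset 4: 0x39 = 00111001 → 1-byte char (#2). Advance 1.
Byte at offset 5: 0xF1 = 11110001 → 4-byte char (#3). Advance 4.
Byte at offset 9: 0xE4 = 11100100 → 3-byte char (#4). Advance 3.
Byte at offset 12: 0xD0 = 11010000 → 2-byte char (#5). Advance 2.
Byte at offset 14: 0xE0 = 11100000 → 3-byte char (#6). Advance 3.
Byte at offset 17: 0xF0 = 11110000 → 4-byte char (#7). Advance 4.
Reached end at offset 21 after 7 code points.

7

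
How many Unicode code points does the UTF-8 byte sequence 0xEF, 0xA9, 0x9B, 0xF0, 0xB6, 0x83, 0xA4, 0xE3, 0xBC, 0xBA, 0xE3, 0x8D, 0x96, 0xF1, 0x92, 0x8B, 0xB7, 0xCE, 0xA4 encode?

6

Byte at offset 0: 0xEF = 11101111 → 3-byte char (#1). Advance 3.
Byte at offset 3: 0xF0 = 11110000 → 4-byte char (#2). Advance 4.
Byte at offset 7: 0xE3 = 11100011 → 3-byte char (#3). Advance 3.
Byte at offset 10: 0xE3 = 11100011 → 3-byte char (#4). Advance 3.
Byte at offset 13: 0xF1 = 11110001 → 4-byte char (#5). Advance 4.
Byte at offset 17: 0xCE = 11001110 → 2-byte char (#6). Advance 2.
Reached end at offset 19 after 6 code points.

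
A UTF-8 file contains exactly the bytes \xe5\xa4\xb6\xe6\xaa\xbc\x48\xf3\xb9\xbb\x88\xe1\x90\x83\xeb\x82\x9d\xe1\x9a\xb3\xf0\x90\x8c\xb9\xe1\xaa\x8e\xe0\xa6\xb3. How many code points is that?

Byte at offset 0: 0xE5 = 11100101 → 3-byte char (#1). Advance 3.
Byte at offset 3: 0xE6 = 11100110 → 3-byte char (#2). Advance 3.
Byte at offset 6: 0x48 = 01001000 → 1-byte char (#3). Advance 1.
Byte at offset 7: 0xF3 = 11110011 → 4-byte char (#4). Advance 4.
Byte at offset 11: 0xE1 = 11100001 → 3-byte char (#5). Advance 3.
Byte at offset 14: 0xEB = 11101011 → 3-byte char (#6). Advance 3.
Byte at offset 17: 0xE1 = 11100001 → 3-byte char (#7). Advance 3.
Byte at offset 20: 0xF0 = 11110000 → 4-byte char (#8). Advance 4.
Byte at offset 24: 0xE1 = 11100001 → 3-byte char (#9). Advance 3.
Byte at offset 27: 0xE0 = 11100000 → 3-byte char (#10). Advance 3.
Reached end at offset 30 after 10 code points.

10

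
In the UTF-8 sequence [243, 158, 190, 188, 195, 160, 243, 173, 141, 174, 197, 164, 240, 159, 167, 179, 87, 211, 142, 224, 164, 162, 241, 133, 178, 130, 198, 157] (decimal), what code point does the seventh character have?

U+04CE

Offset 0: leading byte 0xF3 = 11110011 → 4-byte char #1 = F3 9E BE BC.
Offset 4: leading byte 0xC3 = 11000011 → 2-byte char #2 = C3 A0.
Offset 6: leading byte 0xF3 = 11110011 → 4-byte char #3 = F3 AD 8D AE.
Offset 10: leading byte 0xC5 = 11000101 → 2-byte char #4 = C5 A4.
Offset 12: leading byte 0xF0 = 11110000 → 4-byte char #5 = F0 9F A7 B3.
Offset 16: leading byte 0x57 = 01010111 → 1-byte char #6 = 57.
Offset 17: leading byte 0xD3 = 11010011 → 2-byte char #7 = D3 8E.
Leading byte 0xD3 = 11010011 matches 110xxxxx → 2-byte sequence.
Byte 1: 0xD3 = 11010011, payload 10011 (5 bits).
Byte 2: 0x8E = 10001110 (10xxxxxx ✓), payload 001110.
Concatenate: 10011001110 = 0x4CE (11 bits → U+04CE).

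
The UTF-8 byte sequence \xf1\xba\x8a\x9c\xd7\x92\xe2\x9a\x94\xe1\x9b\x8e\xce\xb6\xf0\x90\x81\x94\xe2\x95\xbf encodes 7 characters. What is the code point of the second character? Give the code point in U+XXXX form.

U+05D2

Offset 0: leading byte 0xF1 = 11110001 → 4-byte char #1 = F1 BA 8A 9C.
Offset 4: leading byte 0xD7 = 11010111 → 2-byte char #2 = D7 92.
Leading byte 0xD7 = 11010111 matches 110xxxxx → 2-byte sequence.
Byte 1: 0xD7 = 11010111, payload 10111 (5 bits).
Byte 2: 0x92 = 10010010 (10xxxxxx ✓), payload 010010.
Concatenate: 10111010010 = 0x5D2 (11 bits → U+05D2).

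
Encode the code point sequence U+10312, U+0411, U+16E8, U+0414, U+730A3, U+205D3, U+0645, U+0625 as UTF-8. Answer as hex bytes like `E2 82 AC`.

U+10312: 4-byte form → F0 90 8C 92.
U+0411: 2-byte form → D0 91.
U+16E8: 3-byte form → E1 9B A8.
U+0414: 2-byte form → D0 94.
U+730A3: 4-byte form → F1 B3 82 A3.
U+205D3: 4-byte form → F0 A0 97 93.
U+0645: 2-byte form → D9 85.
U+0625: 2-byte form → D8 A5.
Concatenated (23 bytes): F0 90 8C 92 D0 91 E1 9B A8 D0 94 F1 B3 82 A3 F0 A0 97 93 D9 85 D8 A5.

F0 90 8C 92 D0 91 E1 9B A8 D0 94 F1 B3 82 A3 F0 A0 97 93 D9 85 D8 A5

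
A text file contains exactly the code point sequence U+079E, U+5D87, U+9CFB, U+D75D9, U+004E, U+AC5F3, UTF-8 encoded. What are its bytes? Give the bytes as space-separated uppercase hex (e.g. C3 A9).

U+079E: 2-byte form → DE 9E.
U+5D87: 3-byte form → E5 B6 87.
U+9CFB: 3-byte form → E9 B3 BB.
U+D75D9: 4-byte form → F3 97 97 99.
U+004E: 1-byte form → 4E.
U+AC5F3: 4-byte form → F2 AC 97 B3.
Concatenated (17 bytes): DE 9E E5 B6 87 E9 B3 BB F3 97 97 99 4E F2 AC 97 B3.

DE 9E E5 B6 87 E9 B3 BB F3 97 97 99 4E F2 AC 97 B3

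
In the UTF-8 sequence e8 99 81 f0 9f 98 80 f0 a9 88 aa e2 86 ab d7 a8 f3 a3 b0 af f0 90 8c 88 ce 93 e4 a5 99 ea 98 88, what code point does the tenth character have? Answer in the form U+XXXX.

Offset 0: leading byte 0xE8 = 11101000 → 3-byte char #1 = E8 99 81.
Offset 3: leading byte 0xF0 = 11110000 → 4-byte char #2 = F0 9F 98 80.
Offset 7: leading byte 0xF0 = 11110000 → 4-byte char #3 = F0 A9 88 AA.
Offset 11: leading byte 0xE2 = 11100010 → 3-byte char #4 = E2 86 AB.
Offset 14: leading byte 0xD7 = 11010111 → 2-byte char #5 = D7 A8.
Offset 16: leading byte 0xF3 = 11110011 → 4-byte char #6 = F3 A3 B0 AF.
Offset 20: leading byte 0xF0 = 11110000 → 4-byte char #7 = F0 90 8C 88.
Offset 24: leading byte 0xCE = 11001110 → 2-byte char #8 = CE 93.
Offset 26: leading byte 0xE4 = 11100100 → 3-byte char #9 = E4 A5 99.
Offset 29: leading byte 0xEA = 11101010 → 3-byte char #10 = EA 98 88.
Leading byte 0xEA = 11101010 matches 1110xxxx → 3-byte sequence.
Byte 1: 0xEA = 11101010, payload 1010 (4 bits).
Byte 2: 0x98 = 10011000 (10xxxxxx ✓), payload 011000.
Byte 3: 0x88 = 10001000 (10xxxxxx ✓), payload 001000.
Concatenate: 1010011000001000 = 0xA608 (16 bits → U+A608).

U+A608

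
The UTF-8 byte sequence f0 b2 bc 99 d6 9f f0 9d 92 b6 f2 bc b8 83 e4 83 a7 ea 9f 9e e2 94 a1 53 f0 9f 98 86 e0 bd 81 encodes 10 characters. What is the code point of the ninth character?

Offset 0: leading byte 0xF0 = 11110000 → 4-byte char #1 = F0 B2 BC 99.
Offset 4: leading byte 0xD6 = 11010110 → 2-byte char #2 = D6 9F.
Offset 6: leading byte 0xF0 = 11110000 → 4-byte char #3 = F0 9D 92 B6.
Offset 10: leading byte 0xF2 = 11110010 → 4-byte char #4 = F2 BC B8 83.
Offset 14: leading byte 0xE4 = 11100100 → 3-byte char #5 = E4 83 A7.
Offset 17: leading byte 0xEA = 11101010 → 3-byte char #6 = EA 9F 9E.
Offset 20: leading byte 0xE2 = 11100010 → 3-byte char #7 = E2 94 A1.
Offset 23: leading byte 0x53 = 01010011 → 1-byte char #8 = 53.
Offset 24: leading byte 0xF0 = 11110000 → 4-byte char #9 = F0 9F 98 86.
Leading byte 0xF0 = 11110000 matches 11110xxx → 4-byte sequence.
Byte 1: 0xF0 = 11110000, payload 000 (3 bits).
Byte 2: 0x9F = 10011111 (10xxxxxx ✓), payload 011111.
Byte 3: 0x98 = 10011000 (10xxxxxx ✓), payload 011000.
Byte 4: 0x86 = 10000110 (10xxxxxx ✓), payload 000110.
Concatenate: 000011111011000000110 = 0x1F606 (21 bits → U+1F606).

U+1F606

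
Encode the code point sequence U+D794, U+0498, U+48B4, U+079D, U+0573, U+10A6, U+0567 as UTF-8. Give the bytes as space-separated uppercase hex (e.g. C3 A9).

ED 9E 94 D2 98 E4 A2 B4 DE 9D D5 B3 E1 82 A6 D5 A7

U+D794: 3-byte form → ED 9E 94.
U+0498: 2-byte form → D2 98.
U+48B4: 3-byte form → E4 A2 B4.
U+079D: 2-byte form → DE 9D.
U+0573: 2-byte form → D5 B3.
U+10A6: 3-byte form → E1 82 A6.
U+0567: 2-byte form → D5 A7.
Concatenated (17 bytes): ED 9E 94 D2 98 E4 A2 B4 DE 9D D5 B3 E1 82 A6 D5 A7.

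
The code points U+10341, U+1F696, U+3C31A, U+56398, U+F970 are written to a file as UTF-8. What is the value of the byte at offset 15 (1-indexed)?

1-indexed offset 15 is 0-indexed offset 14.
U+10341 → 4-byte form F0 90 8D 81 at offsets 0–3.
U+1F696 → 4-byte form F0 9F 9A 96 at offsets 4–7.
U+3C31A → 4-byte form F0 BC 8C 9A at offsets 8–11.
U+56398 → 4-byte form F1 96 8E 98 at offsets 12–15.
Offset 14 falls in char 4's range; it's byte 3 of F1 96 8E 98 = 0x8E.

0x8E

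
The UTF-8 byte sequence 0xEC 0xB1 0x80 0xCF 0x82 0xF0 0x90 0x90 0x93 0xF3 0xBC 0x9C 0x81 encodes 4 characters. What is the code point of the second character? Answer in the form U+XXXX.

U+03C2

Offset 0: leading byte 0xEC = 11101100 → 3-byte char #1 = EC B1 80.
Offset 3: leading byte 0xCF = 11001111 → 2-byte char #2 = CF 82.
Leading byte 0xCF = 11001111 matches 110xxxxx → 2-byte sequence.
Byte 1: 0xCF = 11001111, payload 01111 (5 bits).
Byte 2: 0x82 = 10000010 (10xxxxxx ✓), payload 000010.
Concatenate: 01111000010 = 0x3C2 (11 bits → U+03C2).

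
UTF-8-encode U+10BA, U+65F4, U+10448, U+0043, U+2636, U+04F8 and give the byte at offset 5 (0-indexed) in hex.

U+10BA → 3-byte form E1 82 BA at offsets 0–2.
U+65F4 → 3-byte form E6 97 B4 at offsets 3–5.
Offset 5 falls in char 2's range; it's byte 3 of E6 97 B4 = 0xB4.

0xB4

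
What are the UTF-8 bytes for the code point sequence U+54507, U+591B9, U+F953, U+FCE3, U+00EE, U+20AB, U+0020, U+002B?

F1 94 94 87 F1 99 86 B9 EF A5 93 EF B3 A3 C3 AE E2 82 AB 20 2B

U+54507: 4-byte form → F1 94 94 87.
U+591B9: 4-byte form → F1 99 86 B9.
U+F953: 3-byte form → EF A5 93.
U+FCE3: 3-byte form → EF B3 A3.
U+00EE: 2-byte form → C3 AE.
U+20AB: 3-byte form → E2 82 AB.
U+0020: 1-byte form → 20.
U+002B: 1-byte form → 2B.
Concatenated (21 bytes): F1 94 94 87 F1 99 86 B9 EF A5 93 EF B3 A3 C3 AE E2 82 AB 20 2B.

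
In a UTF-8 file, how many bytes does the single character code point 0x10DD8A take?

4

U+10DD8A = 0x10DD8A. UTF-8 uses 1 byte below 0x80, 2 below 0x800, 3 below 0x10000, 4 up to 0x10FFFF. 0x10DD8A is in U+10000–U+10FFFF → 4 bytes.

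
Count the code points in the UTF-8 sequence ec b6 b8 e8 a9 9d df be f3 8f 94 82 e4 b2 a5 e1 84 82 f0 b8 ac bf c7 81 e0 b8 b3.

Byte at offset 0: 0xEC = 11101100 → 3-byte char (#1). Advance 3.
Byte at offset 3: 0xE8 = 11101000 → 3-byte char (#2). Advance 3.
Byte at offset 6: 0xDF = 11011111 → 2-byte char (#3). Advance 2.
Byte at offset 8: 0xF3 = 11110011 → 4-byte char (#4). Advance 4.
Byte at offset 12: 0xE4 = 11100100 → 3-byte char (#5). Advance 3.
Byte at offset 15: 0xE1 = 11100001 → 3-byte char (#6). Advance 3.
Byte at offset 18: 0xF0 = 11110000 → 4-byte char (#7). Advance 4.
Byte at offset 22: 0xC7 = 11000111 → 2-byte char (#8). Advance 2.
Byte at offset 24: 0xE0 = 11100000 → 3-byte char (#9). Advance 3.
Reached end at offset 27 after 9 code points.

9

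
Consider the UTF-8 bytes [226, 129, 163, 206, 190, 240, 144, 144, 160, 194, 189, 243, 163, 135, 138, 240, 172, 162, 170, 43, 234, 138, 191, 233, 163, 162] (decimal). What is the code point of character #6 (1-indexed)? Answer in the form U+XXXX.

Offset 0: leading byte 0xE2 = 11100010 → 3-byte char #1 = E2 81 A3.
Offset 3: leading byte 0xCE = 11001110 → 2-byte char #2 = CE BE.
Offset 5: leading byte 0xF0 = 11110000 → 4-byte char #3 = F0 90 90 A0.
Offset 9: leading byte 0xC2 = 11000010 → 2-byte char #4 = C2 BD.
Offset 11: leading byte 0xF3 = 11110011 → 4-byte char #5 = F3 A3 87 8A.
Offset 15: leading byte 0xF0 = 11110000 → 4-byte char #6 = F0 AC A2 AA.
Leading byte 0xF0 = 11110000 matches 11110xxx → 4-byte sequence.
Byte 1: 0xF0 = 11110000, payload 000 (3 bits).
Byte 2: 0xAC = 10101100 (10xxxxxx ✓), payload 101100.
Byte 3: 0xA2 = 10100010 (10xxxxxx ✓), payload 100010.
Byte 4: 0xAA = 10101010 (10xxxxxx ✓), payload 101010.
Concatenate: 000101100100010101010 = 0x2C8AA (21 bits → U+2C8AA).

U+2C8AA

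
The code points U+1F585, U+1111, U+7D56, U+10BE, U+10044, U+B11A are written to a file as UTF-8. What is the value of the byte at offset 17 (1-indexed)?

0x84

1-indexed offset 17 is 0-indexed offset 16.
U+1F585 → 4-byte form F0 9F 96 85 at offsets 0–3.
U+1111 → 3-byte form E1 84 91 at offsets 4–6.
U+7D56 → 3-byte form E7 B5 96 at offsets 7–9.
U+10BE → 3-byte form E1 82 BE at offsets 10–12.
U+10044 → 4-byte form F0 90 81 84 at offsets 13–16.
Offset 16 falls in char 5's range; it's byte 4 of F0 90 81 84 = 0x84.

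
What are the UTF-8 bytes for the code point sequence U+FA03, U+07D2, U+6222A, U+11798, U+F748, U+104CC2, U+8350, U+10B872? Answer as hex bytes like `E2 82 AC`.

EF A8 83 DF 92 F1 A2 88 AA F0 91 9E 98 EF 9D 88 F4 84 B3 82 E8 8D 90 F4 8B A1 B2

U+FA03: 3-byte form → EF A8 83.
U+07D2: 2-byte form → DF 92.
U+6222A: 4-byte form → F1 A2 88 AA.
U+11798: 4-byte form → F0 91 9E 98.
U+F748: 3-byte form → EF 9D 88.
U+104CC2: 4-byte form → F4 84 B3 82.
U+8350: 3-byte form → E8 8D 90.
U+10B872: 4-byte form → F4 8B A1 B2.
Concatenated (27 bytes): EF A8 83 DF 92 F1 A2 88 AA F0 91 9E 98 EF 9D 88 F4 84 B3 82 E8 8D 90 F4 8B A1 B2.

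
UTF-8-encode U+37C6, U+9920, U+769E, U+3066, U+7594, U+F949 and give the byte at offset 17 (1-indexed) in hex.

0xA5

1-indexed offset 17 is 0-indexed offset 16.
U+37C6 → 3-byte form E3 9F 86 at offsets 0–2.
U+9920 → 3-byte form E9 A4 A0 at offsets 3–5.
U+769E → 3-byte form E7 9A 9E at offsets 6–8.
U+3066 → 3-byte form E3 81 A6 at offsets 9–11.
U+7594 → 3-byte form E7 96 94 at offsets 12–14.
U+F949 → 3-byte form EF A5 89 at offsets 15–17.
Offset 16 falls in char 6's range; it's byte 2 of EF A5 89 = 0xA5.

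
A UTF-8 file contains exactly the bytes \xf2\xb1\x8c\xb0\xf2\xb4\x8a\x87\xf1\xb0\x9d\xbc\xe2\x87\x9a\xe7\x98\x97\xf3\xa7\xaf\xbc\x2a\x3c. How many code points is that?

8

Byte at offset 0: 0xF2 = 11110010 → 4-byte char (#1). Advance 4.
Byte at offset 4: 0xF2 = 11110010 → 4-byte char (#2). Advance 4.
Byte at offset 8: 0xF1 = 11110001 → 4-byte char (#3). Advance 4.
Byte at offset 12: 0xE2 = 11100010 → 3-byte char (#4). Advance 3.
Byte at offset 15: 0xE7 = 11100111 → 3-byte char (#5). Advance 3.
Byte at offset 18: 0xF3 = 11110011 → 4-byte char (#6). Advance 4.
Byte at offset 22: 0x2A = 00101010 → 1-byte char (#7). Advance 1.
Byte at offset 23: 0x3C = 00111100 → 1-byte char (#8). Advance 1.
Reached end at offset 24 after 8 code points.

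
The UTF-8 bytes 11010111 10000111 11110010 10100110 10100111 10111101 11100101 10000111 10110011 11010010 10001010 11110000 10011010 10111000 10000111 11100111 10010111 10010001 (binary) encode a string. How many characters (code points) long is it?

6

Byte at offset 0: 0xD7 = 11010111 → 2-byte char (#1). Advance 2.
Byte at offset 2: 0xF2 = 11110010 → 4-byte char (#2). Advance 4.
Byte at offset 6: 0xE5 = 11100101 → 3-byte char (#3). Advance 3.
Byte at offset 9: 0xD2 = 11010010 → 2-byte char (#4). Advance 2.
Byte at offset 11: 0xF0 = 11110000 → 4-byte char (#5). Advance 4.
Byte at offset 15: 0xE7 = 11100111 → 3-byte char (#6). Advance 3.
Reached end at offset 18 after 6 code points.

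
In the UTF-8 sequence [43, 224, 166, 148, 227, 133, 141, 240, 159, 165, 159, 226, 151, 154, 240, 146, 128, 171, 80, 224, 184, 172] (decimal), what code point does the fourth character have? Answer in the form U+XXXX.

Offset 0: leading byte 0x2B = 00101011 → 1-byte char #1 = 2B.
Offset 1: leading byte 0xE0 = 11100000 → 3-byte char #2 = E0 A6 94.
Offset 4: leading byte 0xE3 = 11100011 → 3-byte char #3 = E3 85 8D.
Offset 7: leading byte 0xF0 = 11110000 → 4-byte char #4 = F0 9F A5 9F.
Leading byte 0xF0 = 11110000 matches 11110xxx → 4-byte sequence.
Byte 1: 0xF0 = 11110000, payload 000 (3 bits).
Byte 2: 0x9F = 10011111 (10xxxxxx ✓), payload 011111.
Byte 3: 0xA5 = 10100101 (10xxxxxx ✓), payload 100101.
Byte 4: 0x9F = 10011111 (10xxxxxx ✓), payload 011111.
Concatenate: 000011111100101011111 = 0x1F95F (21 bits → U+1F95F).

U+1F95F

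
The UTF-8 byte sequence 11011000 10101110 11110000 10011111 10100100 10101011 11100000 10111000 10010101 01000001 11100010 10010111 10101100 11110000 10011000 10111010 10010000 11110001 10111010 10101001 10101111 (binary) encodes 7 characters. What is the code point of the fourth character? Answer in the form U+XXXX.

Offset 0: leading byte 0xD8 = 11011000 → 2-byte char #1 = D8 AE.
Offset 2: leading byte 0xF0 = 11110000 → 4-byte char #2 = F0 9F A4 AB.
Offset 6: leading byte 0xE0 = 11100000 → 3-byte char #3 = E0 B8 95.
Offset 9: leading byte 0x41 = 01000001 → 1-byte char #4 = 41.
Leading byte 0x41 = 01000001 matches 0xxxxxxx → 1-byte sequence.
Byte 1: 0x41 = 01000001, payload 1000001 (7 bits).
Concatenate: 1000001 = 0x41 (7 bits → U+0041).

U+0041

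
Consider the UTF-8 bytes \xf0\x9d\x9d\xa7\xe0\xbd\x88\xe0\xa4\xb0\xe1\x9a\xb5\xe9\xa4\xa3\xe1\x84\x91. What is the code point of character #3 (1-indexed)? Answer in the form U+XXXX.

Offset 0: leading byte 0xF0 = 11110000 → 4-byte char #1 = F0 9D 9D A7.
Offset 4: leading byte 0xE0 = 11100000 → 3-byte char #2 = E0 BD 88.
Offset 7: leading byte 0xE0 = 11100000 → 3-byte char #3 = E0 A4 B0.
Leading byte 0xE0 = 11100000 matches 1110xxxx → 3-byte sequence.
Byte 1: 0xE0 = 11100000, payload 0000 (4 bits).
Byte 2: 0xA4 = 10100100 (10xxxxxx ✓), payload 100100.
Byte 3: 0xB0 = 10110000 (10xxxxxx ✓), payload 110000.
Concatenate: 0000100100110000 = 0x930 (16 bits → U+0930).

U+0930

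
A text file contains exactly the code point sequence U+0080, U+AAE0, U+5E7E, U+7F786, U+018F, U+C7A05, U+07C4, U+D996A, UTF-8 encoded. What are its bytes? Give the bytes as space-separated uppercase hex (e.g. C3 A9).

U+0080: 2-byte form → C2 80.
U+AAE0: 3-byte form → EA AB A0.
U+5E7E: 3-byte form → E5 B9 BE.
U+7F786: 4-byte form → F1 BF 9E 86.
U+018F: 2-byte form → C6 8F.
U+C7A05: 4-byte form → F3 87 A8 85.
U+07C4: 2-byte form → DF 84.
U+D996A: 4-byte form → F3 99 A5 AA.
Concatenated (24 bytes): C2 80 EA AB A0 E5 B9 BE F1 BF 9E 86 C6 8F F3 87 A8 85 DF 84 F3 99 A5 AA.

C2 80 EA AB A0 E5 B9 BE F1 BF 9E 86 C6 8F F3 87 A8 85 DF 84 F3 99 A5 AA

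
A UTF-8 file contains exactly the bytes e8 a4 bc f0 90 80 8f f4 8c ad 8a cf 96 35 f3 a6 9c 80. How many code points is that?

Byte at offset 0: 0xE8 = 11101000 → 3-byte char (#1). Advance 3.
Byte at offset 3: 0xF0 = 11110000 → 4-byte char (#2). Advance 4.
Byte at offset 7: 0xF4 = 11110100 → 4-byte char (#3). Advance 4.
Byte at offset 11: 0xCF = 11001111 → 2-byte char (#4). Advance 2.
Byte at offset 13: 0x35 = 00110101 → 1-byte char (#5). Advance 1.
Byte at offset 14: 0xF3 = 11110011 → 4-byte char (#6). Advance 4.
Reached end at offset 18 after 6 code points.

6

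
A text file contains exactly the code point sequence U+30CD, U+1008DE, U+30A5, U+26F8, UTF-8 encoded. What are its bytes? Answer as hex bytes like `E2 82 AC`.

E3 83 8D F4 80 A3 9E E3 82 A5 E2 9B B8

U+30CD: 3-byte form → E3 83 8D.
U+1008DE: 4-byte form → F4 80 A3 9E.
U+30A5: 3-byte form → E3 82 A5.
U+26F8: 3-byte form → E2 9B B8.
Concatenated (13 bytes): E3 83 8D F4 80 A3 9E E3 82 A5 E2 9B B8.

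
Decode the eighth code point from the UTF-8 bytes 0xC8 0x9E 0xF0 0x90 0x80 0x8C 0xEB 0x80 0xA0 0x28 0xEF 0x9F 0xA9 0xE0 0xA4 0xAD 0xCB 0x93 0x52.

Offset 0: leading byte 0xC8 = 11001000 → 2-byte char #1 = C8 9E.
Offset 2: leading byte 0xF0 = 11110000 → 4-byte char #2 = F0 90 80 8C.
Offset 6: leading byte 0xEB = 11101011 → 3-byte char #3 = EB 80 A0.
Offset 9: leading byte 0x28 = 00101000 → 1-byte char #4 = 28.
Offset 10: leading byte 0xEF = 11101111 → 3-byte char #5 = EF 9F A9.
Offset 13: leading byte 0xE0 = 11100000 → 3-byte char #6 = E0 A4 AD.
Offset 16: leading byte 0xCB = 11001011 → 2-byte char #7 = CB 93.
Offset 18: leading byte 0x52 = 01010010 → 1-byte char #8 = 52.
Leading byte 0x52 = 01010010 matches 0xxxxxxx → 1-byte sequence.
Byte 1: 0x52 = 01010010, payload 1010010 (7 bits).
Concatenate: 1010010 = 0x52 (7 bits → U+0052).

U+0052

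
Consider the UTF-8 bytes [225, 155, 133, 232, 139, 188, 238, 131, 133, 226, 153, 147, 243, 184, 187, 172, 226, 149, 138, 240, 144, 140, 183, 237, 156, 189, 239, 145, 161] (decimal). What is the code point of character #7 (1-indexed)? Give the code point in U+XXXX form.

Offset 0: leading byte 0xE1 = 11100001 → 3-byte char #1 = E1 9B 85.
Offset 3: leading byte 0xE8 = 11101000 → 3-byte char #2 = E8 8B BC.
Offset 6: leading byte 0xEE = 11101110 → 3-byte char #3 = EE 83 85.
Offset 9: leading byte 0xE2 = 11100010 → 3-byte char #4 = E2 99 93.
Offset 12: leading byte 0xF3 = 11110011 → 4-byte char #5 = F3 B8 BB AC.
Offset 16: leading byte 0xE2 = 11100010 → 3-byte char #6 = E2 95 8A.
Offset 19: leading byte 0xF0 = 11110000 → 4-byte char #7 = F0 90 8C B7.
Leading byte 0xF0 = 11110000 matches 11110xxx → 4-byte sequence.
Byte 1: 0xF0 = 11110000, payload 000 (3 bits).
Byte 2: 0x90 = 10010000 (10xxxxxx ✓), payload 010000.
Byte 3: 0x8C = 10001100 (10xxxxxx ✓), payload 001100.
Byte 4: 0xB7 = 10110111 (10xxxxxx ✓), payload 110111.
Concatenate: 000010000001100110111 = 0x10337 (21 bits → U+10337).

U+10337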